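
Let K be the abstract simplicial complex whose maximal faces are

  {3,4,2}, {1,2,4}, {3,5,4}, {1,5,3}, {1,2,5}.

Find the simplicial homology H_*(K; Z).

K has 5 vertices, 10 edges, 5 triangles.
rank ∂_0 = 0, rank ∂_1 = 4 ⇒ b_0 = 5 − 0 − 4 = 1; all invariant factors of ∂_1 are 1 so no torsion. So H_0 = Z.
rank ∂_1 = 4, rank ∂_2 = 5 ⇒ b_1 = 10 − 4 − 5 = 1; all invariant factors of ∂_2 are 1 so no torsion. So H_1 = Z.
rank ∂_2 = 5, rank ∂_3 = 0 ⇒ b_2 = 5 − 5 − 0 = 0. So H_2 = 0.

H_0 = Z,  H_1 = Z,  H_2 = 0.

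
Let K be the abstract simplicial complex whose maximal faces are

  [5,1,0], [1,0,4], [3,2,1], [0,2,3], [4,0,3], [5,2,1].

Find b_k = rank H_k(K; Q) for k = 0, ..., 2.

b_0 = 1, b_1 = 1, b_2 = 0.

We work with the vertex ordering 0 < 1 < 2 < 3 < 4 < 5. The simplices of K, each written with vertices in increasing order, are:

  0-simplices (6): [0], [1], [2], [3], [4], [5]
  1-simplices (12): [0,1], [0,2], [0,3], [0,4], [0,5], [1,2], [1,3], [1,4], [1,5], [2,3], [2,5], [3,4]
  2-simplices (6): [0,1,4], [0,1,5], [0,2,3], [0,3,4], [1,2,3], [1,2,5]

giving chain groups C_0 ≅ Z^6, C_1 ≅ Z^12, C_2 ≅ Z^6.

Boundary ∂_1: C_1 → C_0 maps an edge to its endpoints' difference, ∂[p,q] = q − p. For instance
  ∂[0,3] = [3] − [0].
As a 6×12 matrix over Z this has rank 5, with invariant factors (1,1,1,1,1).

∂_2: C_2 → C_1 maps a triangle to the signed sum of its edges. For instance
  ∂[1,2,3] = [2,3] − [1,3] + [1,2],
  ∂[1,2,5] = [2,5] − [1,5] + [1,2].
This gives a 12×6 integer matrix of rank 6; reducing to Smith normal form yields diagonal entries (1,1,1,1,1,1).

Reading off H_k = ker ∂_k / im ∂_{k+1}:

  H_0: rank C_0 − rank ∂_1 = 6 − 5 = 1, and the invariant factors of ∂_1 are all 1, so H_0 ≅ Z.
  H_1: rank ker ∂_1 − rank ∂_2 = (12 − 5) − 6 = 1, and the invariant factors of ∂_2 are all 1, so H_1 ≅ Z.
  H_2: rank ker ∂_2 − rank ∂_3 = (6 − 6) − 0 = 0, and there is no ∂_3, so H_2 ≅ 0.

(K is a triangulation of the cylinder S^1 x I.)

Hence the Betti numbers are b_0 = 1, b_1 = 1, b_2 = 0.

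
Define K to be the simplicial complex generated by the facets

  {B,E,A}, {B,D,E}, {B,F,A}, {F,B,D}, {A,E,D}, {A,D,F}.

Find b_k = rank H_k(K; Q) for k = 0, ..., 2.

Order the vertices as A < B < D < E < F. Listing each simplex with vertices in this order, K has dimension 2 with simplices:

  0-simplices (5): A, B, D, E, F
  1-simplices (9): AB, AD, AE, AF, BD, BE, BF, DE, DF
  2-simplices (6): ABE, ABF, ADE, ADF, BDE, BDF

so the chain groups are C_0 ≅ Z^5, C_1 ≅ Z^9, C_2 ≅ Z^6.

∂_1: C_1 → C_0 is given by ∂[p,q] = [q] − [p]. For instance
  ∂AE = E − A.
The 5×9 boundary matrix has rank 4 and Smith normal form diag(1,1,1,1).

Boundary ∂_2: C_2 → C_1 acts by ∂[p,q,r] = [q,r] − [p,r] + [p,q]. For instance
  ∂ABF = BF − AF + AB,
  ∂ABE = BE − AE + AB.
As a 9×6 matrix over Z this has rank 5, with invariant factors (1,1,1,1,1).

Reading off H_k = ker ∂_k / im ∂_{k+1}:

  H_0: rank C_0 − rank ∂_1 = 5 − 4 = 1, and the invariant factors of ∂_1 are all 1, so H_0 ≅ Z.
  H_1: rank ker ∂_1 − rank ∂_2 = (9 − 4) − 5 = 0, and the invariant factors of ∂_2 are all 1, so H_1 ≅ 0.
  H_2: rank ker ∂_2 − rank ∂_3 = (6 − 5) − 0 = 1, and there is no ∂_3, so H_2 ≅ Z.

(K is a triangulation of the 2-sphere S^2.)

Hence the Betti numbers are b_0 = 1, b_1 = 0, b_2 = 1.

b_0 = 1, b_1 = 0, b_2 = 1.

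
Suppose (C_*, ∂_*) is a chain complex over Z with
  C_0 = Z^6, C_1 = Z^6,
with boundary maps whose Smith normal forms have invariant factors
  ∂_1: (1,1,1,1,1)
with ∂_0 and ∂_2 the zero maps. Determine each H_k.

H_0 = Z,  H_1 = Z.

H_0: b_0 = 6 − 0 − 5 = 1; torsion from ∂_1 factors > 1: none. So H_0 = Z.
H_1: b_1 = 6 − 5 − 0 = 1; torsion from ∂_2 factors > 1: none. So H_1 = Z.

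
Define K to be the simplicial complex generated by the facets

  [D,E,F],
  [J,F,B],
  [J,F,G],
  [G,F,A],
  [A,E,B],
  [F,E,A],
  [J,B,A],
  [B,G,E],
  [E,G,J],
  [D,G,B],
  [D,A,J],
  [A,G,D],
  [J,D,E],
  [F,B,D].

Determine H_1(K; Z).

H_1 = Z^2.

Order the vertices as A < B < D < E < F < G < J. Listing each simplex with vertices in this order, K has dimension 2 with simplices:

  0-simplices (7): A, B, D, E, F, G, J
  1-simplices (21): AB, AD, AE, AF, AG, AJ, BD, BE, BF, BG, BJ, DE, DF, DG, DJ, EF, EG, EJ, FG, FJ, GJ
  2-simplices (14): ABE, ABJ, ADG, ADJ, AEF, AFG, BDF, BDG, BEG, BFJ, DEF, DEJ, EGJ, FGJ

Hence C_0 ≅ Z^7, C_1 ≅ Z^21, C_2 ≅ Z^14.

The boundary map ∂_1: C_1 → C_0 is given by ∂[p,q] = [q] − [p].
The resulting 7×21 matrix has rank 6, and its Smith normal form has invariant factors (1,1,1,1,1,1).

Boundary ∂_2: C_2 → C_1 sends each 2-simplex [p,q,r] to [q,r] − [p,r] + [p,q]. For instance
  ∂ABE = BE − AE + AB,
  ∂BEG = EG − BG + BE.
The resulting 21×14 matrix has rank 13, and its Smith normal form has invariant factors (1,1,1,1,1,1,1,1,1,1,1,1,1).

Reading off H_k = ker ∂_k / im ∂_{k+1}:

  H_1: rank ker ∂_1 − rank ∂_2 = (21 − 6) − 13 = 2, and the invariant factors of ∂_2 are all 1, so H_1 = Z^2.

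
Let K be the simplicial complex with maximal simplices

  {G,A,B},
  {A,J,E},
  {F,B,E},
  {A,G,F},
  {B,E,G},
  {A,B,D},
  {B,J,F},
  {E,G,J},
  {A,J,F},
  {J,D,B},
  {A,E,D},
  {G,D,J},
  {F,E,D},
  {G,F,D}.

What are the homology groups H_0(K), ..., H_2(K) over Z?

K has 7 vertices, 21 edges, 14 triangles.
rank ∂_0 = 0, rank ∂_1 = 6 ⇒ b_0 = 7 − 0 − 6 = 1; all invariant factors of ∂_1 are 1 so no torsion. So H_0 ≅ Z.
rank ∂_1 = 6, rank ∂_2 = 13 ⇒ b_1 = 21 − 6 − 13 = 2; all invariant factors of ∂_2 are 1 so no torsion. So H_1 ≅ Z^2.
rank ∂_2 = 13, rank ∂_3 = 0 ⇒ b_2 = 14 − 13 − 0 = 1. So H_2 ≅ Z.

H_0 ≅ Z,  H_1 ≅ Z^2,  H_2 ≅ Z.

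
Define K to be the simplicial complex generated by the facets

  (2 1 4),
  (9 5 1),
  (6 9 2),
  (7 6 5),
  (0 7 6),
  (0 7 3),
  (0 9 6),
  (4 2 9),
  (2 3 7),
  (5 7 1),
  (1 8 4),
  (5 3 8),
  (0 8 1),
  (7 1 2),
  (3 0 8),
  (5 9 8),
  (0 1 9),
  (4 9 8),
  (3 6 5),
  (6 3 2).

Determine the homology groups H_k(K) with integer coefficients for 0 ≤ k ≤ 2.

H_0 ≅ Z,  H_1 ≅ Z ⊕ Z/2,  H_2 = 0.

We work with the vertex ordering 0 < 1 < 2 < 3 < 4 < 5 < 6 < 7 < 8 < 9. The simplices of K, each written with vertices in increasing order, are:

  0-simplices (10): [0], [1], [2], [3], [4], [5], [6], [7], [8], [9]
  1-simplices (30): (30 of them)
  2-simplices (20): (20 of them)

giving chain groups C_0 ≅ Z^10, C_1 ≅ Z^30, C_2 ≅ Z^20.

Boundary ∂_1: C_1 → C_0 sends each edge [p,q] (with p < q) to q − p.
The resulting 10×30 matrix has rank 9, and its Smith normal form has invariant factors (1,1,1,1,1,1,1,1,1).

The boundary map ∂_2: C_2 → C_1 maps a triangle to the signed sum of its edges. For instance
  ∂[3,5,8] = [5,8] − [3,8] + [3,5],
  ∂[1,5,9] = [5,9] − [1,9] + [1,5].
The 30×20 boundary matrix has rank 20 and Smith normal form diag(1,1,1,1,1,1,1,1,1,1,1,1,1,1,1,1,1,1,1,2).

Now H_k = ker ∂_k / im ∂_{k+1}, so:

  H_0: rank C_0 − rank ∂_1 = 10 − 9 = 1, and the invariant factors of ∂_1 are all 1, so H_0 = Z.
  H_1: rank ker ∂_1 − rank ∂_2 = (30 − 9) − 20 = 1, and ∂_2 has invariant factor 2 > 1, so H_1 = Z ⊕ Z/2.
  H_2: rank ker ∂_2 − rank ∂_3 = (20 − 20) − 0 = 0, and there is no ∂_3, so H_2 = 0.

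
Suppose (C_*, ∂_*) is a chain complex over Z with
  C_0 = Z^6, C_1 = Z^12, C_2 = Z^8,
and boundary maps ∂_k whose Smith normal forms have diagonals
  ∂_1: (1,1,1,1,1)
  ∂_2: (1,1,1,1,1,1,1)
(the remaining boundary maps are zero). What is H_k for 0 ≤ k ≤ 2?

H_0 = Z,  H_1 = 0,  H_2 = Z.

H_0: b_0 = 6 − 0 − 5 = 1; torsion from ∂_1 factors > 1: none. So H_0 = Z.
H_1: b_1 = 12 − 5 − 7 = 0; torsion from ∂_2 factors > 1: none. So H_1 = 0.
H_2: b_2 = 8 − 7 − 0 = 1; torsion from ∂_3 factors > 1: none. So H_2 = Z.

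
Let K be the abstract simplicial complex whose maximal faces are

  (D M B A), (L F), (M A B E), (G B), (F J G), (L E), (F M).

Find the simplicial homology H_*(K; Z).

We work with the vertex ordering A < B < D < E < F < G < J < L < M. The simplices of K, each written with vertices in increasing order, are:

  0-simplices (9): A, B, D, E, F, G, J, L, M
  1-simplices (16): AB, AD, AE, AM, BD, BE, BG, BM, DM, EL, EM, FG, FJ, FL, FM, GJ
  2-simplices (8): ABD, ABE, ABM, ADM, AEM, BDM, BEM, FGJ
  3-simplices (2): ABDM, ABEM

giving chain groups C_0 ≅ Z^9, C_1 ≅ Z^16, C_2 ≅ Z^8, C_3 ≅ Z^2.

∂_1: C_1 → C_0 maps an edge to its endpoints' difference, ∂[p,q] = q − p.
This gives a 9×16 integer matrix of rank 8; reducing to Smith normal form yields diagonal entries (1,1,1,1,1,1,1,1).

∂_2: C_2 → C_1 acts by ∂[p,q,r] = [q,r] − [p,r] + [p,q]. For instance
  ∂BEM = EM − BM + BE,
  ∂ABM = BM − AM + AB.
As a 16×8 matrix over Z this has rank 6, with invariant factors (1,1,1,1,1,1).

∂_3: C_3 → C_2 sends each 3-simplex σ to the alternating sum Σ_i (−1)^i (σ with its i-th vertex removed). For instance
  ∂ABEM = BEM − AEM + ABM − ABE,
  ∂ABDM = BDM − ADM + ABM − ABD.
The resulting 8×2 matrix has rank 2, and its Smith normal form has invariant factors (1,1).

Now H_k = ker ∂_k / im ∂_{k+1}, so:

  H_0: rank C_0 − rank ∂_1 = 9 − 8 = 1, and the invariant factors of ∂_1 are all 1, so H_0 = Z.
  H_1: rank ker ∂_1 − rank ∂_2 = (16 − 8) − 6 = 2, and the invariant factors of ∂_2 are all 1, so H_1 = Z^2.
  H_2: rank ker ∂_2 − rank ∂_3 = (8 − 6) − 2 = 0, and the invariant factors of ∂_3 are all 1, so H_2 = 0.
  H_3: rank ker ∂_3 − rank ∂_4 = (2 − 2) − 0 = 0, and there is no ∂_4, so H_3 = 0.

H_0 = Z,  H_1 = Z^2,  H_2 = 0,  H_3 = 0.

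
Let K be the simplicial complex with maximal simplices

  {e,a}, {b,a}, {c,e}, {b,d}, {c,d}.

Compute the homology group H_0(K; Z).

H_0 = Z.

Order the vertices as a < b < c < d < e. Listing each simplex with vertices in this order, K has dimension 1 with simplices:

  0-simplices (5): a, b, c, d, e
  1-simplices (5): ab, ae, bd, cd, ce

so the chain groups are C_0 ≅ Z^5, C_1 ≅ Z^5.

Boundary ∂_1: C_1 → C_0 maps an edge to its endpoints' difference, ∂[p,q] = q − p. For instance
  ∂ae = e − a.
This gives a 5×5 integer matrix of rank 4; reducing to Smith normal form yields diagonal entries (1,1,1,1).

Now H_k = ker ∂_k / im ∂_{k+1}, so:

  H_0: rank C_0 − rank ∂_1 = 5 − 4 = 1, and the invariant factors of ∂_1 are all 1, so H_0 ≅ Z.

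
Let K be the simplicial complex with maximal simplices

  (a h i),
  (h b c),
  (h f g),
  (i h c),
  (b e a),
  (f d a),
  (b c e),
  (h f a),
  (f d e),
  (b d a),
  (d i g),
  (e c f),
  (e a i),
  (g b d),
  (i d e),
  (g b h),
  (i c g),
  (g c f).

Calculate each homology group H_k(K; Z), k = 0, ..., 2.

Order the vertices as a < b < c < d < e < f < g < h < i. Listing each simplex with vertices in this order, K has dimension 2 with simplices:

  0-simplices (9): a, b, c, d, e, f, g, h, i
  1-simplices (27): ab, ad, ae, af, ah, ai, bc, bd, be, bg, bh, ce, cf, cg, ch, ci, de, df, dg, di, ef, ei, fg, fh, gh, gi, hi
  2-simplices (18): abd, abe, adf, aei, afh, ahi, bce, bch, bdg, bgh, cef, cfg, cgi, chi, def, dei, dgi, fgh

giving chain groups C_0 ≅ Z^9, C_1 ≅ Z^27, C_2 ≅ Z^18.

Boundary ∂_1: C_1 → C_0 maps an edge to its endpoints' difference, ∂[p,q] = q − p.
The resulting 9×27 matrix has rank 8, and its Smith normal form has invariant factors (1,1,1,1,1,1,1,1).

Boundary ∂_2: C_2 → C_1 acts by ∂[p,q,r] = [q,r] − [p,r] + [p,q]. For instance
  ∂abd = bd − ad + ab,
  ∂chi = hi − ci + ch.
This gives a 27×18 integer matrix of rank 18; reducing to Smith normal form yields diagonal entries (1,1,1,1,1,1,1,1,1,1,1,1,1,1,1,1,1,2).

Reading off H_k = ker ∂_k / im ∂_{k+1}:

  H_0: rank C_0 − rank ∂_1 = 9 − 8 = 1, and the invariant factors of ∂_1 are all 1, so H_0 = Z.
  H_1: rank ker ∂_1 − rank ∂_2 = (27 − 8) − 18 = 1, and ∂_2 has invariant factor 2 > 1, so H_1 = Z ⊕ Z/2Z.
  H_2: rank ker ∂_2 − rank ∂_3 = (18 − 18) − 0 = 0, and there is no ∂_3, so H_2 = 0.

As a check, the Euler characteristic is 9 − 27 + 18 = 0, which agrees with 1 − 1 + 0 = 0.
(K is a triangulation of the Klein bottle.)

H_0 ≅ Z,  H_1 ≅ Z ⊕ Z/2Z,  H_2 = 0.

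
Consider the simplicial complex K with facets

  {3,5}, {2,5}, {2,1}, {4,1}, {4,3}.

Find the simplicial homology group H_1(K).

H_1 ≅ Z.

K has 5 vertices, 5 edges.
rank ∂_1 = 4, rank ∂_2 = 0 ⇒ b_1 = 5 − 4 − 0 = 1. So H_1 ≅ Z.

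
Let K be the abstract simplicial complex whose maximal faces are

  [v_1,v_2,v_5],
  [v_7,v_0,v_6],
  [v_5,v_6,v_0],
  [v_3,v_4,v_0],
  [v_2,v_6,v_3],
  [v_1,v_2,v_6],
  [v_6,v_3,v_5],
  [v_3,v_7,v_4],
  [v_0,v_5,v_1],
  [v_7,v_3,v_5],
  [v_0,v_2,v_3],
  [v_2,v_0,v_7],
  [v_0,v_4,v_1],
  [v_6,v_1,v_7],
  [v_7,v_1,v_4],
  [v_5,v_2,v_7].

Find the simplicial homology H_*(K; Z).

K has 8 vertices, 24 edges, 16 triangles.
rank ∂_0 = 0, rank ∂_1 = 7 ⇒ b_0 = 8 − 0 − 7 = 1; all invariant factors of ∂_1 are 1 so no torsion. So H_0 ≅ Z.
rank ∂_1 = 7, rank ∂_2 = 15 ⇒ b_1 = 24 − 7 − 15 = 2; all invariant factors of ∂_2 are 1 so no torsion. So H_1 ≅ Z^2.
rank ∂_2 = 15, rank ∂_3 = 0 ⇒ b_2 = 16 − 15 − 0 = 1. So H_2 ≅ Z.

H_0 = Z,  H_1 = Z^2,  H_2 = Z.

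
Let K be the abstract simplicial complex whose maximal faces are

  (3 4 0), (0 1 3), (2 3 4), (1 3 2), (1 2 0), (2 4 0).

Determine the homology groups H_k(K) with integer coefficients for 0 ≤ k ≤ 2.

H_0 = Z,  H_1 = 0,  H_2 = Z.

Order the vertices as 0 < 1 < 2 < 3 < 4. Listing each simplex with vertices in this order, K has dimension 2 with simplices:

  0-simplices (5): [0], [1], [2], [3], [4]
  1-simplices (9): [0,1], [0,2], [0,3], [0,4], [1,2], [1,3], [2,3], [2,4], [3,4]
  2-simplices (6): [0,1,2], [0,1,3], [0,2,4], [0,3,4], [1,2,3], [2,3,4]

Hence C_0 ≅ Z^5, C_1 ≅ Z^9, C_2 ≅ Z^6.

Boundary ∂_1: C_1 → C_0 maps an edge to its endpoints' difference, ∂[p,q] = q − p. For instance
  ∂[0,2] = [2] − [0].
The resulting 5×9 matrix has rank 4, and its Smith normal form has invariant factors (1,1,1,1).

∂_2: C_2 → C_1 sends each 2-simplex [p,q,r] to [q,r] − [p,r] + [p,q]. For instance
  ∂[0,1,2] = [1,2] − [0,2] + [0,1],
  ∂[2,3,4] = [3,4] − [2,4] + [2,3].
The resulting 9×6 matrix has rank 5, and its Smith normal form has invariant factors (1,1,1,1,1).

From H_k ≅ ker(∂_k) / im(∂_{k+1}) we obtain:

  H_0: rank C_0 − rank ∂_1 = 5 − 4 = 1, and the invariant factors of ∂_1 are all 1, so H_0 = Z.
  H_1: rank ker ∂_1 − rank ∂_2 = (9 − 4) − 5 = 0, and the invariant factors of ∂_2 are all 1, so H_1 = 0.
  H_2: rank ker ∂_2 − rank ∂_3 = (6 − 5) − 0 = 1, and there is no ∂_3, so H_2 = Z.

(K is a triangulation of the 2-sphere S^2.)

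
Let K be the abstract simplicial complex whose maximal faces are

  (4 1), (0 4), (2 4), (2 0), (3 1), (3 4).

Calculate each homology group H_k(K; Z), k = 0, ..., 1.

We work with the vertex ordering 0 < 1 < 2 < 3 < 4. The simplices of K, each written with vertices in increasing order, are:

  0-simplices (5): [0], [1], [2], [3], [4]
  1-simplices (6): [0,2], [0,4], [1,3], [1,4], [2,4], [3,4]

so the chain groups are C_0 ≅ Z^5, C_1 ≅ Z^6.

Boundary ∂_1: C_1 → C_0 maps an edge to its endpoints' difference, ∂[p,q] = q − p. For instance
  ∂[1,3] = [3] − [1].
This gives a 5×6 integer matrix of rank 4; reducing to Smith normal form yields diagonal entries (1,1,1,1).

From H_k ≅ ker(∂_k) / im(∂_{k+1}) we obtain:

  H_0: rank C_0 − rank ∂_1 = 5 − 4 = 1, and the invariant factors of ∂_1 are all 1, so H_0 = Z.
  H_1: rank ker ∂_1 − rank ∂_2 = (6 − 4) − 0 = 2, and there is no ∂_2, so H_1 = Z^2.

As a check, the Euler characteristic is 5 − 6 = -1, which agrees with 1 − 2 = -1.

H_0 = Z,  H_1 = Z^2.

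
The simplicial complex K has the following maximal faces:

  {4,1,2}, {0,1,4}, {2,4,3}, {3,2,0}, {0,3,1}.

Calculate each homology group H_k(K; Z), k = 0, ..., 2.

Order the vertices as 0 < 1 < 2 < 3 < 4. Listing each simplex with vertices in this order, K has dimension 2 with simplices:

  0-simplices (5): [0], [1], [2], [3], [4]
  1-simplices (10): [0,1], [0,2], [0,3], [0,4], [1,2], [1,3], [1,4], [2,3], [2,4], [3,4]
  2-simplices (5): [0,1,3], [0,1,4], [0,2,3], [1,2,4], [2,3,4]

giving chain groups C_0 ≅ Z^5, C_1 ≅ Z^10, C_2 ≅ Z^5.

∂_1: C_1 → C_0 maps an edge to its endpoints' difference, ∂[p,q] = q − p. For instance
  ∂[2,3] = [3] − [2].
As a 5×10 matrix over Z this has rank 4, with invariant factors (1,1,1,1).

The boundary map ∂_2: C_2 → C_1 sends each 2-simplex [p,q,r] to [q,r] − [p,r] + [p,q]. For instance
  ∂[2,3,4] = [3,4] − [2,4] + [2,3],
  ∂[1,2,4] = [2,4] − [1,4] + [1,2].
The 10×5 boundary matrix has rank 5 and Smith normal form diag(1,1,1,1,1).

Computing H_k = (kernel of ∂_k) / (image of ∂_{k+1}):

  H_0: rank C_0 − rank ∂_1 = 5 − 4 = 1, and the invariant factors of ∂_1 are all 1, so H_0 ≅ Z.
  H_1: rank ker ∂_1 − rank ∂_2 = (10 − 4) − 5 = 1, and the invariant factors of ∂_2 are all 1, so H_1 ≅ Z.
  H_2: rank ker ∂_2 − rank ∂_3 = (5 − 5) − 0 = 0, and there is no ∂_3, so H_2 ≅ 0.

(K is a triangulation of the Möbius band.)

H_0 ≅ Z,  H_1 ≅ Z,  H_2 = 0.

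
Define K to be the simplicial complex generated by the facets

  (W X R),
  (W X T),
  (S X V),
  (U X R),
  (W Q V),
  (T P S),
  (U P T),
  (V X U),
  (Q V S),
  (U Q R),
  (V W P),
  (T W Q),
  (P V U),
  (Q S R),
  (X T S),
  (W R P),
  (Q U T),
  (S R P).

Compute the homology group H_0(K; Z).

Fix the vertex order P < Q < R < S < T < U < V < W < X and write every simplex with vertices in increasing order. Then dim K = 2 and the simplices of K are:

  0-simplices (9): P, Q, R, S, T, U, V, W, X
  1-simplices (27): PR, PS, PT, PU, PV, PW, QR, QS, QT, QU, QV, QW, RS, RU, RW, RX, ST, SV, SX, TU, TW, TX, UV, UX, VW, VX, WX
  2-simplices (18): PRS, PRW, PST, PTU, PUV, PVW, QRS, QRU, QSV, QTU, QTW, QVW, RUX, RWX, STX, SVX, TWX, UVX

Hence C_0 ≅ Z^9, C_1 ≅ Z^27, C_2 ≅ Z^18.

∂_1: C_1 → C_0 sends each edge [p,q] (with p < q) to q − p. For instance
  ∂QS = S − Q.
As a 9×27 matrix over Z this has rank 8, with invariant factors (1,1,1,1,1,1,1,1).

Boundary ∂_2: C_2 → C_1 acts by ∂[p,q,r] = [q,r] − [p,r] + [p,q]. For instance
  ∂PRW = RW − PW + PR,
  ∂RUX = UX − RX + RU.
The resulting 27×18 matrix has rank 17, and its Smith normal form has invariant factors (1,1,1,1,1,1,1,1,1,1,1,1,1,1,1,1,1).

Computing H_k = (kernel of ∂_k) / (image of ∂_{k+1}):

  H_0: rank C_0 − rank ∂_1 = 9 − 8 = 1, and the invariant factors of ∂_1 are all 1, so H_0 ≅ Z.

H_0 ≅ Z.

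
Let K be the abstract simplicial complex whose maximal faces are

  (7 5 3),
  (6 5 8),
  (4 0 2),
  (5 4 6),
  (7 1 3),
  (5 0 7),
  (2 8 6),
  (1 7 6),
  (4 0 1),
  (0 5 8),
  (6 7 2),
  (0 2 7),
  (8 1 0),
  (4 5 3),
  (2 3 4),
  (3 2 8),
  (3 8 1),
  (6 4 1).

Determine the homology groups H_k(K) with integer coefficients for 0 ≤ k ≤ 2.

H_0 ≅ Z,  H_1 ≅ Z^2,  H_2 ≅ Z.

Fix the vertex order 0 < 1 < 2 < 3 < 4 < 5 < 6 < 7 < 8 and write every simplex with vertices in increasing order. Then dim K = 2 and the simplices of K are:

  0-simplices (9): [0], [1], [2], [3], [4], [5], [6], [7], [8]
  1-simplices (27): (27 of them)
  2-simplices (18): [0,1,4], [0,1,8], [0,2,4], [0,2,7], [0,5,7], [0,5,8], [1,3,7], [1,3,8], [1,4,6], [1,6,7], [2,3,4], [2,3,8], [2,6,7], [2,6,8], [3,4,5], [3,5,7], [4,5,6], [5,6,8]

giving chain groups C_0 ≅ Z^9, C_1 ≅ Z^27, C_2 ≅ Z^18.

The boundary map ∂_1: C_1 → C_0 maps an edge to its endpoints' difference, ∂[p,q] = q − p.
This gives a 9×27 integer matrix of rank 8; reducing to Smith normal form yields diagonal entries (1,1,1,1,1,1,1,1).

Boundary ∂_2: C_2 → C_1 acts by ∂[p,q,r] = [q,r] − [p,r] + [p,q]. For instance
  ∂[1,6,7] = [6,7] − [1,7] + [1,6],
  ∂[1,3,7] = [3,7] − [1,7] + [1,3].
The 27×18 boundary matrix has rank 17 and Smith normal form diag(1,1,1,1,1,1,1,1,1,1,1,1,1,1,1,1,1).

Now H_k = ker ∂_k / im ∂_{k+1}, so:

  H_0: rank C_0 − rank ∂_1 = 9 − 8 = 1, and the invariant factors of ∂_1 are all 1, so H_0 = Z.
  H_1: rank ker ∂_1 − rank ∂_2 = (27 − 8) − 17 = 2, and the invariant factors of ∂_2 are all 1, so H_1 = Z^2.
  H_2: rank ker ∂_2 − rank ∂_3 = (18 − 17) − 0 = 1, and there is no ∂_3, so H_2 = Z.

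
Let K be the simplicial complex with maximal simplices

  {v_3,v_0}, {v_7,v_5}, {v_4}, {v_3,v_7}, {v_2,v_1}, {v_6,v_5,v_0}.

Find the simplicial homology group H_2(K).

Order the vertices as v_0 < v_1 < v_2 < v_3 < v_4 < v_5 < v_6 < v_7. Listing each simplex with vertices in this order, K has dimension 2 with simplices:

  0-simplices (8): [v_0], [v_1], [v_2], [v_3], [v_4], [v_5], [v_6], [v_7]
  1-simplices (7): [v_0,v_3], [v_0,v_5], [v_0,v_6], [v_1,v_2], [v_3,v_7], [v_5,v_6], [v_5,v_7]
  2-simplices (1): [v_0,v_5,v_6]

giving chain groups C_0 ≅ Z^8, C_1 ≅ Z^7, C_2 ≅ Z^1.

Boundary ∂_1: C_1 → C_0 is given by ∂[p,q] = [q] − [p].
This gives a 8×7 integer matrix of rank 5; reducing to Smith normal form yields diagonal entries (1,1,1,1,1).

Boundary ∂_2: C_2 → C_1 sends each 2-simplex [p,q,r] to [q,r] − [p,r] + [p,q]. For instance
  ∂[v_0,v_5,v_6] = [v_5,v_6] − [v_0,v_6] + [v_0,v_5].
As a 7×1 matrix over Z this has rank 1, with invariant factors (1).

Now H_k = ker ∂_k / im ∂_{k+1}, so:

  H_2: rank ker ∂_2 − rank ∂_3 = (1 − 1) − 0 = 0, and there is no ∂_3, so H_2 ≅ 0.

H_2 ≅ 0.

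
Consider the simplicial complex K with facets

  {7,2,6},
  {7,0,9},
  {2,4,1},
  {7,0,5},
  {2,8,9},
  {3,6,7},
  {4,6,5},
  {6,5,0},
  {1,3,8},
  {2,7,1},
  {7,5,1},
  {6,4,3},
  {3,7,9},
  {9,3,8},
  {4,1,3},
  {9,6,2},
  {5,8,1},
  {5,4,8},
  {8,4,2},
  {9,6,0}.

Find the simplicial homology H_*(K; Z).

H_0 ≅ Z,  H_1 ≅ Z ⊕ Z/2,  H_2 = 0.

Take the total order 0 < 1 < 2 < 3 < 4 < 5 < 6 < 7 < 8 < 9 on the vertex set. Then K (dimension 2) consists of the simplices:

  0-simplices (10): [0], [1], [2], [3], [4], [5], [6], [7], [8], [9]
  1-simplices (30): (30 of them)
  2-simplices (20): (20 of them)

Hence C_0 ≅ Z^10, C_1 ≅ Z^30, C_2 ≅ Z^20.

∂_1: C_1 → C_0 sends each edge [p,q] (with p < q) to q − p.
The 10×30 boundary matrix has rank 9 and Smith normal form diag(1,1,1,1,1,1,1,1,1).

∂_2: C_2 → C_1 sends each 2-simplex [p,q,r] to [q,r] − [p,r] + [p,q]. For instance
  ∂[0,7,9] = [7,9] − [0,9] + [0,7],
  ∂[1,5,7] = [5,7] − [1,7] + [1,5].
The 30×20 boundary matrix has rank 20 and Smith normal form diag(1,1,1,1,1,1,1,1,1,1,1,1,1,1,1,1,1,1,1,2).

Reading off H_k = ker ∂_k / im ∂_{k+1}:

  H_0: rank C_0 − rank ∂_1 = 10 − 9 = 1, and the invariant factors of ∂_1 are all 1, so H_0 ≅ Z.
  H_1: rank ker ∂_1 − rank ∂_2 = (30 − 9) − 20 = 1, and ∂_2 has invariant factor 2 > 1, so H_1 ≅ Z ⊕ Z/2.
  H_2: rank ker ∂_2 − rank ∂_3 = (20 − 20) − 0 = 0, and there is no ∂_3, so H_2 ≅ 0.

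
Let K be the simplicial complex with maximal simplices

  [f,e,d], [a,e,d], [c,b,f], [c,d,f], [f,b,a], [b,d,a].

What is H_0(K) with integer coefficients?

H_0 ≅ Z.

Fix the vertex order a < b < c < d < e < f and write every simplex with vertices in increasing order. Then dim K = 2 and the simplices of K are:

  0-simplices (6): a, b, c, d, e, f
  1-simplices (12): ab, ad, ae, af, bc, bd, bf, cd, cf, de, df, ef
  2-simplices (6): abd, abf, ade, bcf, cdf, def

Hence C_0 ≅ Z^6, C_1 ≅ Z^12, C_2 ≅ Z^6.

∂_1: C_1 → C_0 is given by ∂[p,q] = [q] − [p].
As a 6×12 matrix over Z this has rank 5, with invariant factors (1,1,1,1,1).

Boundary ∂_2: C_2 → C_1 maps a triangle to the signed sum of its edges. For instance
  ∂abd = bd − ad + ab,
  ∂abf = bf − af + ab.
This gives a 12×6 integer matrix of rank 6; reducing to Smith normal form yields diagonal entries (1,1,1,1,1,1).

Reading off H_k = ker ∂_k / im ∂_{k+1}:

  H_0: rank C_0 − rank ∂_1 = 6 − 5 = 1, and the invariant factors of ∂_1 are all 1, so H_0 = Z.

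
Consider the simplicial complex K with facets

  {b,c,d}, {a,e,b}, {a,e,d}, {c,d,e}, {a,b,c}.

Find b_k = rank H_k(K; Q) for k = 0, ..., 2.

Fix the vertex order a < b < c < d < e and write every simplex with vertices in increasing order. Then dim K = 2 and the simplices of K are:

  0-simplices (5): a, b, c, d, e
  1-simplices (10): ab, ac, ad, ae, bc, bd, be, cd, ce, de
  2-simplices (5): abc, abe, ade, bcd, cde

so the chain groups are C_0 ≅ Z^5, C_1 ≅ Z^10, C_2 ≅ Z^5.

Boundary ∂_1: C_1 → C_0 maps an edge to its endpoints' difference, ∂[p,q] = q − p. For instance
  ∂ae = e − a.
As a 5×10 matrix over Z this has rank 4, with invariant factors (1,1,1,1).

∂_2: C_2 → C_1 acts by ∂[p,q,r] = [q,r] − [p,r] + [p,q]. For instance
  ∂abc = bc − ac + ab,
  ∂bcd = cd − bd + bc.
The resulting 10×5 matrix has rank 5, and its Smith normal form has invariant factors (1,1,1,1,1).

Computing H_k = (kernel of ∂_k) / (image of ∂_{k+1}):

  H_0: rank C_0 − rank ∂_1 = 5 − 4 = 1, and the invariant factors of ∂_1 are all 1, so H_0 = Z.
  H_1: rank ker ∂_1 − rank ∂_2 = (10 − 4) − 5 = 1, and the invariant factors of ∂_2 are all 1, so H_1 = Z.
  H_2: rank ker ∂_2 − rank ∂_3 = (5 − 5) − 0 = 0, and there is no ∂_3, so H_2 = 0.

As a check, the Euler characteristic is 5 − 10 + 5 = 0, which agrees with 1 − 1 + 0 = 0.
(K is a triangulation of the Möbius band.)

Hence the Betti numbers are b_0 = 1, b_1 = 1, b_2 = 0.

b_0 = 1, b_1 = 1, b_2 = 0.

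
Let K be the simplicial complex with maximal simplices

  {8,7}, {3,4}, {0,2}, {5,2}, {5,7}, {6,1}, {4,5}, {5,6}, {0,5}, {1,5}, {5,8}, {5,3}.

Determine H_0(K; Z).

H_0 ≅ Z.

Fix the vertex order 0 < 1 < 2 < 3 < 4 < 5 < 6 < 7 < 8 and write every simplex with vertices in increasing order. Then dim K = 1 and the simplices of K are:

  0-simplices (9): [0], [1], [2], [3], [4], [5], [6], [7], [8]
  1-simplices (12): [0,2], [0,5], [1,5], [1,6], [2,5], [3,4], [3,5], [4,5], [5,6], [5,7], [5,8], [7,8]

giving chain groups C_0 ≅ Z^9, C_1 ≅ Z^12.

Boundary ∂_1: C_1 → C_0 sends each edge [p,q] (with p < q) to q − p.
The resulting 9×12 matrix has rank 8, and its Smith normal form has invariant factors (1,1,1,1,1,1,1,1).

Reading off H_k = ker ∂_k / im ∂_{k+1}:

  H_0: rank C_0 − rank ∂_1 = 9 − 8 = 1, and the invariant factors of ∂_1 are all 1, so H_0 = Z.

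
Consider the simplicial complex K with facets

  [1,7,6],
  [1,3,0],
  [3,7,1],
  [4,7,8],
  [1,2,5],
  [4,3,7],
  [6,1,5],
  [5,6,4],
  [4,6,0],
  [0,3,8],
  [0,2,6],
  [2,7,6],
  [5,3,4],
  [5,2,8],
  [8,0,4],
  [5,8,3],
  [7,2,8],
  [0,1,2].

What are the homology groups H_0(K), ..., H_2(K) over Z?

We work with the vertex ordering 0 < 1 < 2 < 3 < 4 < 5 < 6 < 7 < 8. The simplices of K, each written with vertices in increasing order, are:

  0-simplices (9): [0], [1], [2], [3], [4], [5], [6], [7], [8]
  1-simplices (27): (27 of them)
  2-simplices (18): [0,1,2], [0,1,3], [0,2,6], [0,3,8], [0,4,6], [0,4,8], [1,2,5], [1,3,7], [1,5,6], [1,6,7], [2,5,8], [2,6,7], [2,7,8], [3,4,5], [3,4,7], [3,5,8], [4,5,6], [4,7,8]

Hence C_0 ≅ Z^9, C_1 ≅ Z^27, C_2 ≅ Z^18.

∂_1: C_1 → C_0 sends each edge [p,q] (with p < q) to q − p.
As a 9×27 matrix over Z this has rank 8, with invariant factors (1,1,1,1,1,1,1,1).

∂_2: C_2 → C_1 sends each 2-simplex [p,q,r] to [q,r] − [p,r] + [p,q]. For instance
  ∂[1,6,7] = [6,7] − [1,7] + [1,6],
  ∂[0,3,8] = [3,8] − [0,8] + [0,3].
The resulting 27×18 matrix has rank 18, and its Smith normal form has invariant factors (1,1,1,1,1,1,1,1,1,1,1,1,1,1,1,1,1,2).

From H_k ≅ ker(∂_k) / im(∂_{k+1}) we obtain:

  H_0: rank C_0 − rank ∂_1 = 9 − 8 = 1, and the invariant factors of ∂_1 are all 1, so H_0 ≅ Z.
  H_1: rank ker ∂_1 − rank ∂_2 = (27 − 8) − 18 = 1, and ∂_2 has invariant factor 2 > 1, so H_1 ≅ Z ⊕ Z_2.
  H_2: rank ker ∂_2 − rank ∂_3 = (18 − 18) − 0 = 0, and there is no ∂_3, so H_2 ≅ 0.

H_0 ≅ Z,  H_1 ≅ Z ⊕ Z_2,  H_2 = 0.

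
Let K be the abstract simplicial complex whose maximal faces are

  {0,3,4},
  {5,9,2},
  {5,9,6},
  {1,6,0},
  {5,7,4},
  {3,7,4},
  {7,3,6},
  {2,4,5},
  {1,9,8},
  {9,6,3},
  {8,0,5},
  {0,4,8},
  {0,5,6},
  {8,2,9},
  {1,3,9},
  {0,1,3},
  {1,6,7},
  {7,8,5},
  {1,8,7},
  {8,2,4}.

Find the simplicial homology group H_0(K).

H_0 = Z.

We work with the vertex ordering 0 < 1 < 2 < 3 < 4 < 5 < 6 < 7 < 8 < 9. The simplices of K, each written with vertices in increasing order, are:

  0-simplices (10): [0], [1], [2], [3], [4], [5], [6], [7], [8], [9]
  1-simplices (30): (30 of them)
  2-simplices (20): (20 of them)

so the chain groups are C_0 ≅ Z^10, C_1 ≅ Z^30, C_2 ≅ Z^20.

The boundary map ∂_1: C_1 → C_0 is given by ∂[p,q] = [q] − [p].
As a 10×30 matrix over Z this has rank 9, with invariant factors (1,1,1,1,1,1,1,1,1).

The boundary map ∂_2: C_2 → C_1 acts by ∂[p,q,r] = [q,r] − [p,r] + [p,q]. For instance
  ∂[0,1,3] = [1,3] − [0,3] + [0,1],
  ∂[4,5,7] = [5,7] − [4,7] + [4,5].
The 30×20 boundary matrix has rank 20 and Smith normal form diag(1,1,1,1,1,1,1,1,1,1,1,1,1,1,1,1,1,1,1,2).

Reading off H_k = ker ∂_k / im ∂_{k+1}:

  H_0: rank C_0 − rank ∂_1 = 10 − 9 = 1, and the invariant factors of ∂_1 are all 1, so H_0 = Z.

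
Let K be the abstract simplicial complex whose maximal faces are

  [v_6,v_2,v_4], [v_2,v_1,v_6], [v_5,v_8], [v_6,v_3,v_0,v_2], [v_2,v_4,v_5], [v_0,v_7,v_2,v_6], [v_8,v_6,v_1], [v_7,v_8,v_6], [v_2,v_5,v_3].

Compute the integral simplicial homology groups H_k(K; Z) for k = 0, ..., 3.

H_0 = Z,  H_1 = Z,  H_2 = 0,  H_3 = 0.

We work with the vertex ordering v_0 < v_1 < v_2 < v_3 < v_4 < v_5 < v_6 < v_7 < v_8. The simplices of K, each written with vertices in increasing order, are:

  0-simplices (9): [v_0], [v_1], [v_2], [v_3], [v_4], [v_5], [v_6], [v_7], [v_8]
  1-simplices (20): (20 of them)
  2-simplices (13): (13 of them)
  3-simplices (2): [v_0,v_2,v_3,v_6], [v_0,v_2,v_6,v_7]

Hence C_0 ≅ Z^9, C_1 ≅ Z^20, C_2 ≅ Z^13, C_3 ≅ Z^2.

Boundary ∂_1: C_1 → C_0 sends each edge [p,q] (with p < q) to q − p.
As a 9×20 matrix over Z this has rank 8, with invariant factors (1,1,1,1,1,1,1,1).

The boundary map ∂_2: C_2 → C_1 sends each 2-simplex [p,q,r] to [q,r] − [p,r] + [p,q]. For instance
  ∂[v_2,v_4,v_5] = [v_4,v_5] − [v_2,v_5] + [v_2,v_4],
  ∂[v_0,v_3,v_6] = [v_3,v_6] − [v_0,v_6] + [v_0,v_3].
The 20×13 boundary matrix has rank 11 and Smith normal form diag(1,1,1,1,1,1,1,1,1,1,1).

The boundary map ∂_3: C_3 → C_2 sends each 3-simplex σ to the alternating sum Σ_i (−1)^i (σ with its i-th vertex removed). For instance
  ∂[v_0,v_2,v_3,v_6] = [v_2,v_3,v_6] − [v_0,v_3,v_6] + [v_0,v_2,v_6] − [v_0,v_2,v_3],
  ∂[v_0,v_2,v_6,v_7] = [v_2,v_6,v_7] − [v_0,v_6,v_7] + [v_0,v_2,v_7] − [v_0,v_2,v_6].
As a 13×2 matrix over Z this has rank 2, with invariant factors (1,1).

Computing H_k = (kernel of ∂_k) / (image of ∂_{k+1}):

  H_0: rank C_0 − rank ∂_1 = 9 − 8 = 1, and the invariant factors of ∂_1 are all 1, so H_0 ≅ Z.
  H_1: rank ker ∂_1 − rank ∂_2 = (20 − 8) − 11 = 1, and the invariant factors of ∂_2 are all 1, so H_1 ≅ Z.
  H_2: rank ker ∂_2 − rank ∂_3 = (13 − 11) − 2 = 0, and the invariant factors of ∂_3 are all 1, so H_2 ≅ 0.
  H_3: rank ker ∂_3 − rank ∂_4 = (2 − 2) − 0 = 0, and there is no ∂_4, so H_3 ≅ 0.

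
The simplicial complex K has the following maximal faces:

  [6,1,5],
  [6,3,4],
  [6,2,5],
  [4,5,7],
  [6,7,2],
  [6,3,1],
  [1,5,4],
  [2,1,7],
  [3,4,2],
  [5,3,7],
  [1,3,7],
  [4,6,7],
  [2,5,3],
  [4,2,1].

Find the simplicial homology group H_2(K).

K has 7 vertices, 21 edges, 14 triangles.
rank ∂_2 = 13, rank ∂_3 = 0 ⇒ b_2 = 14 − 13 − 0 = 1. So H_2 ≅ Z.

H_2 = Z.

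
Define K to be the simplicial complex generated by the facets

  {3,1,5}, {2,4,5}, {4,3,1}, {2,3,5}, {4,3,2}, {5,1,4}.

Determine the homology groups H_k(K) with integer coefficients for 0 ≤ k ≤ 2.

We work with the vertex ordering 1 < 2 < 3 < 4 < 5. The simplices of K, each written with vertices in increasing order, are:

  0-simplices (5): [1], [2], [3], [4], [5]
  1-simplices (9): [1,3], [1,4], [1,5], [2,3], [2,4], [2,5], [3,4], [3,5], [4,5]
  2-simplices (6): [1,3,4], [1,3,5], [1,4,5], [2,3,4], [2,3,5], [2,4,5]

giving chain groups C_0 ≅ Z^5, C_1 ≅ Z^9, C_2 ≅ Z^6.

The boundary map ∂_1: C_1 → C_0 sends each edge [p,q] (with p < q) to q − p.
As a 5×9 matrix over Z this has rank 4, with invariant factors (1,1,1,1).

The boundary map ∂_2: C_2 → C_1 sends each 2-simplex [p,q,r] to [q,r] − [p,r] + [p,q]. For instance
  ∂[2,3,4] = [3,4] − [2,4] + [2,3],
  ∂[1,3,4] = [3,4] − [1,4] + [1,3].
The 9×6 boundary matrix has rank 5 and Smith normal form diag(1,1,1,1,1).

Computing H_k = (kernel of ∂_k) / (image of ∂_{k+1}):

  H_0: rank C_0 − rank ∂_1 = 5 − 4 = 1, and the invariant factors of ∂_1 are all 1, so H_0 ≅ Z.
  H_1: rank ker ∂_1 − rank ∂_2 = (9 − 4) − 5 = 0, and the invariant factors of ∂_2 are all 1, so H_1 ≅ 0.
  H_2: rank ker ∂_2 − rank ∂_3 = (6 − 5) − 0 = 1, and there is no ∂_3, so H_2 ≅ Z.

H_0 = Z,  H_1 = 0,  H_2 = Z.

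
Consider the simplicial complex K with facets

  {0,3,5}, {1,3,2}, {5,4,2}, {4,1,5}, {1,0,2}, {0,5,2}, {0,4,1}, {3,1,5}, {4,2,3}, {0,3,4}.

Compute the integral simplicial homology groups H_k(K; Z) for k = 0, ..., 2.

H_0 = Z,  H_1 = Z/2,  H_2 = 0.

Order the vertices as 0 < 1 < 2 < 3 < 4 < 5. Listing each simplex with vertices in this order, K has dimension 2 with simplices:

  0-simplices (6): [0], [1], [2], [3], [4], [5]
  1-simplices (15): [0,1], [0,2], [0,3], [0,4], [0,5], [1,2], [1,3], [1,4], [1,5], [2,3], [2,4], [2,5], [3,4], [3,5], [4,5]
  2-simplices (10): [0,1,2], [0,1,4], [0,2,5], [0,3,4], [0,3,5], [1,2,3], [1,3,5], [1,4,5], [2,3,4], [2,4,5]

so the chain groups are C_0 ≅ Z^6, C_1 ≅ Z^15, C_2 ≅ Z^10.

∂_1: C_1 → C_0 is given by ∂[p,q] = [q] − [p]. For instance
  ∂[1,2] = [2] − [1].
This gives a 6×15 integer matrix of rank 5; reducing to Smith normal form yields diagonal entries (1,1,1,1,1).

Boundary ∂_2: C_2 → C_1 maps a triangle to the signed sum of its edges. For instance
  ∂[0,1,2] = [1,2] − [0,2] + [0,1],
  ∂[1,2,3] = [2,3] − [1,3] + [1,2].
The resulting 15×10 matrix has rank 10, and its Smith normal form has invariant factors (1,1,1,1,1,1,1,1,1,2).

Now H_k = ker ∂_k / im ∂_{k+1}, so:

  H_0: rank C_0 − rank ∂_1 = 6 − 5 = 1, and the invariant factors of ∂_1 are all 1, so H_0 ≅ Z.
  H_1: rank ker ∂_1 − rank ∂_2 = (15 − 5) − 10 = 0, and ∂_2 has invariant factor 2 > 1, so H_1 ≅ Z/2.
  H_2: rank ker ∂_2 − rank ∂_3 = (10 − 10) − 0 = 0, and there is no ∂_3, so H_2 ≅ 0.

As a check, the Euler characteristic is 6 − 15 + 10 = 1, which agrees with 1 − 0 + 0 = 1.
(K is a triangulation of the real projective plane RP^2.)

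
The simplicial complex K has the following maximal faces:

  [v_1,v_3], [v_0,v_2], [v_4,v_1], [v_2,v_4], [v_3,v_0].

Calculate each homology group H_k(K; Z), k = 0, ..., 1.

H_0 ≅ Z,  H_1 ≅ Z.

K has 5 vertices, 5 edges.
rank ∂_0 = 0, rank ∂_1 = 4 ⇒ b_0 = 5 − 0 − 4 = 1; all invariant factors of ∂_1 are 1 so no torsion. So H_0 ≅ Z.
rank ∂_1 = 4, rank ∂_2 = 0 ⇒ b_1 = 5 − 4 − 0 = 1. So H_1 ≅ Z.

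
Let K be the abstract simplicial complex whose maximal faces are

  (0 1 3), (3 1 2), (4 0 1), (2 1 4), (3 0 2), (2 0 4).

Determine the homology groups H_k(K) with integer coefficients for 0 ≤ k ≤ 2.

H_0 = Z,  H_1 = 0,  H_2 = Z.

Order the vertices as 0 < 1 < 2 < 3 < 4. Listing each simplex with vertices in this order, K has dimension 2 with simplices:

  0-simplices (5): [0], [1], [2], [3], [4]
  1-simplices (9): [0,1], [0,2], [0,3], [0,4], [1,2], [1,3], [1,4], [2,3], [2,4]
  2-simplices (6): [0,1,3], [0,1,4], [0,2,3], [0,2,4], [1,2,3], [1,2,4]

giving chain groups C_0 ≅ Z^5, C_1 ≅ Z^9, C_2 ≅ Z^6.

The boundary map ∂_1: C_1 → C_0 is given by ∂[p,q] = [q] − [p]. For instance
  ∂[0,3] = [3] − [0].
As a 5×9 matrix over Z this has rank 4, with invariant factors (1,1,1,1).

Boundary ∂_2: C_2 → C_1 acts by ∂[p,q,r] = [q,r] − [p,r] + [p,q]. For instance
  ∂[0,2,4] = [2,4] − [0,4] + [0,2],
  ∂[1,2,4] = [2,4] − [1,4] + [1,2].
The 9×6 boundary matrix has rank 5 and Smith normal form diag(1,1,1,1,1).

From H_k ≅ ker(∂_k) / im(∂_{k+1}) we obtain:

  H_0: rank C_0 − rank ∂_1 = 5 − 4 = 1, and the invariant factors of ∂_1 are all 1, so H_0 = Z.
  H_1: rank ker ∂_1 − rank ∂_2 = (9 − 4) − 5 = 0, and the invariant factors of ∂_2 are all 1, so H_1 = 0.
  H_2: rank ker ∂_2 − rank ∂_3 = (6 − 5) − 0 = 1, and there is no ∂_3, so H_2 = Z.

As a check, the Euler characteristic is 5 − 9 + 6 = 2, which agrees with 1 − 0 + 1 = 2.
(K is a triangulation of the 2-sphere S^2.)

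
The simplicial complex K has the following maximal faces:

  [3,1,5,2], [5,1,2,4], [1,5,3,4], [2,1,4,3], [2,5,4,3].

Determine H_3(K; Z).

H_3 ≅ Z.

We work with the vertex ordering 1 < 2 < 3 < 4 < 5. The simplices of K, each written with vertices in increasing order, are:

  0-simplices (5): [1], [2], [3], [4], [5]
  1-simplices (10): [1,2], [1,3], [1,4], [1,5], [2,3], [2,4], [2,5], [3,4], [3,5], [4,5]
  2-simplices (10): [1,2,3], [1,2,4], [1,2,5], [1,3,4], [1,3,5], [1,4,5], [2,3,4], [2,3,5], [2,4,5], [3,4,5]
  3-simplices (5): [1,2,3,4], [1,2,3,5], [1,2,4,5], [1,3,4,5], [2,3,4,5]

giving chain groups C_0 ≅ Z^5, C_1 ≅ Z^10, C_2 ≅ Z^10, C_3 ≅ Z^5.

The boundary map ∂_1: C_1 → C_0 is given by ∂[p,q] = [q] − [p]. For instance
  ∂[1,2] = [2] − [1].
The resulting 5×10 matrix has rank 4, and its Smith normal form has invariant factors (1,1,1,1).

The boundary map ∂_2: C_2 → C_1 maps a triangle to the signed sum of its edges. For instance
  ∂[2,3,5] = [3,5] − [2,5] + [2,3],
  ∂[1,3,4] = [3,4] − [1,4] + [1,3].
The 10×10 boundary matrix has rank 6 and Smith normal form diag(1,1,1,1,1,1).

Boundary ∂_3: C_3 → C_2 sends each 3-simplex σ to the alternating sum Σ_i (−1)^i (σ with its i-th vertex removed). For instance
  ∂[1,2,3,5] = [2,3,5] − [1,3,5] + [1,2,5] − [1,2,3],
  ∂[1,3,4,5] = [3,4,5] − [1,4,5] + [1,3,5] − [1,3,4].
The 10×5 boundary matrix has rank 4 and Smith normal form diag(1,1,1,1).

Reading off H_k = ker ∂_k / im ∂_{k+1}:

  H_3: rank ker ∂_3 − rank ∂_4 = (5 − 4) − 0 = 1, and there is no ∂_4, so H_3 = Z.

(K is a triangulation of the 3-sphere S^3.)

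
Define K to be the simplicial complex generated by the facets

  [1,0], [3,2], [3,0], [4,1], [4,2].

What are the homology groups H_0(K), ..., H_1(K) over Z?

H_0 ≅ Z,  H_1 ≅ Z.

K has 5 vertices, 5 edges.
rank ∂_0 = 0, rank ∂_1 = 4 ⇒ b_0 = 5 − 0 − 4 = 1; all invariant factors of ∂_1 are 1 so no torsion. So H_0 ≅ Z.
rank ∂_1 = 4, rank ∂_2 = 0 ⇒ b_1 = 5 − 4 − 0 = 1. So H_1 ≅ Z.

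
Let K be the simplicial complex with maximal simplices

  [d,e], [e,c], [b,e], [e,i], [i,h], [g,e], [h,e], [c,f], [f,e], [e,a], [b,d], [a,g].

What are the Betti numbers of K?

b_0 = 1, b_1 = 4.

K has 9 vertices, 12 edges.
rank ∂_0 = 0, rank ∂_1 = 8 ⇒ b_0 = 9 − 0 − 8 = 1; all invariant factors of ∂_1 are 1 so no torsion. So H_0 = Z.
rank ∂_1 = 8, rank ∂_2 = 0 ⇒ b_1 = 12 − 8 − 0 = 4. So H_1 = Z^4.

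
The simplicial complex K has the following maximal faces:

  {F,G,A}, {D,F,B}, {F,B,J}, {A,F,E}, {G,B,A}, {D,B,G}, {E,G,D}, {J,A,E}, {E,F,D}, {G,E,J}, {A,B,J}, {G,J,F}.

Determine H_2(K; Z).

H_2 = 0.

Fix the vertex order A < B < D < E < F < G < J and write every simplex with vertices in increasing order. Then dim K = 2 and the simplices of K are:

  0-simplices (7): A, B, D, E, F, G, J
  1-simplices (18): AB, AE, AF, AG, AJ, BD, BF, BG, BJ, DE, DF, DG, EF, EG, EJ, FG, FJ, GJ
  2-simplices (12): ABG, ABJ, AEF, AEJ, AFG, BDF, BDG, BFJ, DEF, DEG, EGJ, FGJ

so the chain groups are C_0 ≅ Z^7, C_1 ≅ Z^18, C_2 ≅ Z^12.

Boundary ∂_1: C_1 → C_0 maps an edge to its endpoints' difference, ∂[p,q] = q − p. For instance
  ∂BD = D − B.
As a 7×18 matrix over Z this has rank 6, with invariant factors (1,1,1,1,1,1).

The boundary map ∂_2: C_2 → C_1 maps a triangle to the signed sum of its edges. For instance
  ∂FGJ = GJ − FJ + FG,
  ∂EGJ = GJ − EJ + EG.
The resulting 18×12 matrix has rank 12, and its Smith normal form has invariant factors (1,1,1,1,1,1,1,1,1,1,1,2).

Reading off H_k = ker ∂_k / im ∂_{k+1}:

  H_2: rank ker ∂_2 − rank ∂_3 = (12 − 12) − 0 = 0, and there is no ∂_3, so H_2 = 0.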